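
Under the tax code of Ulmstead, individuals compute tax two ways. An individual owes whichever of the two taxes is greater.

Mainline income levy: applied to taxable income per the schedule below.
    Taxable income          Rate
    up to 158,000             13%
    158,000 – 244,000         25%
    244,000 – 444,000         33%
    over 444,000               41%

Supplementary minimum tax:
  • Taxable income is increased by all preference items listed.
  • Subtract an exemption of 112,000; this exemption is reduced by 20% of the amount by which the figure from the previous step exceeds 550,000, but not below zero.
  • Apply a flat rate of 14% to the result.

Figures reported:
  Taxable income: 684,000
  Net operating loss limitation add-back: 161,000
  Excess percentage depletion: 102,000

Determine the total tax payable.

206,440

Mainline income levy:
  158,000 × 13% = 20,540
  86,000 × 25% = 21,500
  200,000 × 33% = 66,000
  240,000 × 41% = 98,400
  → 206,440

Supplementary minimum tax:
  Adjusted income: 684,000 + 161,000 + 102,000 = 947,000
  Exemption: 112,000 − 20% × (947,000 − 550,000) = 112,000 − 79,400 = 32,600
  Base: 947,000 − 32,600 = 914,400
  914,400 × 14% = 128,016

206,440 > 128,016, so the mainline income levy governs.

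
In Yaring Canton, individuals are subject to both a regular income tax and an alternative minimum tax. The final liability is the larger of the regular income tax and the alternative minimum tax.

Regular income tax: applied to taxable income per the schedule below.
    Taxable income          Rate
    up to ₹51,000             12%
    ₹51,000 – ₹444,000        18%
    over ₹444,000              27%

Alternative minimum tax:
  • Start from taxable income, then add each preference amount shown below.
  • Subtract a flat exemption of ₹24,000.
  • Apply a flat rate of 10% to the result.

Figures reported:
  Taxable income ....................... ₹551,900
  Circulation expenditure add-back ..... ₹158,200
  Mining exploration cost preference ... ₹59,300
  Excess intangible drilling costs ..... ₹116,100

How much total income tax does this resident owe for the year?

₹105,993

Alternative minimum tax:
  Adjusted income: ₹551,900 + ₹158,200 + ₹59,300 + ₹116,100 = ₹885,500
  Less exemption ₹24,000 → base ₹861,500
  ₹861,500 × 10% = ₹86,150

Regular income tax:
  ₹51,000 × 12% = ₹6,120
  ₹393,000 × 18% = ₹70,740
  ₹107,900 × 27% = ₹29,133
  → ₹105,993

₹105,993 > ₹86,150, so the regular income tax governs.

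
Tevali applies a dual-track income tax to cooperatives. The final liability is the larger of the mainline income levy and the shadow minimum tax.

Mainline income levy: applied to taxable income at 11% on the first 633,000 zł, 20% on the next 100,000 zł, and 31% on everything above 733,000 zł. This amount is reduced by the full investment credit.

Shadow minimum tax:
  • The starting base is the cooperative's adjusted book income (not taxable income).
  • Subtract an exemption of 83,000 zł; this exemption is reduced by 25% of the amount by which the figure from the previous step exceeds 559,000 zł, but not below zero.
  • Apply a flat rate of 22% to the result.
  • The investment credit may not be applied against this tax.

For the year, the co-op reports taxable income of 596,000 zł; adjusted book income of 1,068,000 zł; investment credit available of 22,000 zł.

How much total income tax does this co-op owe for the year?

Mainline income levy:
  596,000 zł × 11% = 65,560 zł
  Less investment credit 22,000 zł → 43,560 zł

Shadow minimum tax:
  Base (adjusted book income): 1,068,000 zł
  Exemption: 25% × (1,068,000 zł − 559,000 zł) = 127,250 zł ≥ 83,000 zł, so the exemption is fully phased out
  Base: 1,068,000 zł − 0 zł = 1,068,000 zł
  1,068,000 zł × 22% = 234,960 zł

234,960 zł > 43,560 zł, so the shadow minimum tax is the binding amount.

234,960 zł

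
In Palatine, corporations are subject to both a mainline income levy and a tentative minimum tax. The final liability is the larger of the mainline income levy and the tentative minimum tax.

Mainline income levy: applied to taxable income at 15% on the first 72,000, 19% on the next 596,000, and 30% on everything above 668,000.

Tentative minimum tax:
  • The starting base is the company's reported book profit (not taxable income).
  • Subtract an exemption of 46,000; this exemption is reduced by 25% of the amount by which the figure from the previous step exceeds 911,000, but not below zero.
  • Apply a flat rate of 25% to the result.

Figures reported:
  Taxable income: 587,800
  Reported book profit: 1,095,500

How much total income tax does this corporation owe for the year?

273,875

Mainline income levy:
  72,000 × 15% = 10,800
  515,800 × 19% = 98,002
  → 108,802

Tentative minimum tax:
  Base (reported book profit): 1,095,500
  Exemption: 25% × (1,095,500 − 911,000) = 46,125 ≥ 46,000, so the exemption is fully phased out
  Base: 1,095,500 − 0 = 1,095,500
  1,095,500 × 25% = 273,875

273,875 > 108,802, so the tentative minimum tax is the binding amount.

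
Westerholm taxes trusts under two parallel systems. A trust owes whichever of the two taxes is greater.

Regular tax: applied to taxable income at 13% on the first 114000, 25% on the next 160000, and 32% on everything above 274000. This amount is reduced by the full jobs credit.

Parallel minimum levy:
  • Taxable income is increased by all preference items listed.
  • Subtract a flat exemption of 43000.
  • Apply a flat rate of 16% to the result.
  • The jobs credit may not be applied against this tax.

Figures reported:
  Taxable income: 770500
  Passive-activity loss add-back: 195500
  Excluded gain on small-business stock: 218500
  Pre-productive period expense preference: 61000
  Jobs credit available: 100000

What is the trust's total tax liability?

Regular tax:
  114000 × 13% = 14820
  160000 × 25% = 40000
  496500 × 32% = 158880
  → 213700
  Less jobs credit 100000 → 113700

Parallel minimum levy:
  Adjusted income: 770500 + 195500 + 218500 + 61000 = 1245500
  Less exemption 43000 → base 1202500
  1202500 × 16% = 192400

192400 > 113700, so the parallel minimum levy is the binding amount.

192400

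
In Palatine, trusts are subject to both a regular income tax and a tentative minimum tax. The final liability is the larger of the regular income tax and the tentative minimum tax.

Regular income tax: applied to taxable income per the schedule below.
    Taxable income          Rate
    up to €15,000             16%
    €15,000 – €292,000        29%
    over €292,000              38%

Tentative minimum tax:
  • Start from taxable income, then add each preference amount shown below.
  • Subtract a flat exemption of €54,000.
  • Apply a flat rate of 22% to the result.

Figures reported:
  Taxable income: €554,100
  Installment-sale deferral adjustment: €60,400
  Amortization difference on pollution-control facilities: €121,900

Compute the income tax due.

Regular income tax:
  €15,000 × 16% = €2,400
  €277,000 × 29% = €80,330
  €262,100 × 38% = €99,598
  → €182,328

Tentative minimum tax:
  Adjusted income: €554,100 + €60,400 + €121,900 = €736,400
  Less exemption €54,000 → base €682,400
  €682,400 × 22% = €150,128

€182,328 > €150,128, so the regular income tax governs.

€182,328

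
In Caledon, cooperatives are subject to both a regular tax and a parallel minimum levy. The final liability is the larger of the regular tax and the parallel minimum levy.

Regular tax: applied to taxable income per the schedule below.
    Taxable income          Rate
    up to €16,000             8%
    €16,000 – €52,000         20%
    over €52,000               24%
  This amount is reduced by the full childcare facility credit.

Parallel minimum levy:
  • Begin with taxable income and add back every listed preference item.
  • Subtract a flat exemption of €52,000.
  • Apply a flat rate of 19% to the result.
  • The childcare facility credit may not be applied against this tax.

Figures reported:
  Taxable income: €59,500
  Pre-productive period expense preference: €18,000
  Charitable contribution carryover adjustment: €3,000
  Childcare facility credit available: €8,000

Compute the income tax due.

Parallel minimum levy:
  Adjusted income: €59,500 + €18,000 + €3,000 = €80,500
  Less exemption €52,000 → base €28,500
  €28,500 × 19% = €5,415

Regular tax:
  €16,000 × 8% = €1,280
  €36,000 × 20% = €7,200
  €7,500 × 24% = €1,800
  → €10,280
  Less childcare facility credit €8,000 → €2,280

€5,415 > €2,280, so the parallel minimum levy is the binding amount.

€5,415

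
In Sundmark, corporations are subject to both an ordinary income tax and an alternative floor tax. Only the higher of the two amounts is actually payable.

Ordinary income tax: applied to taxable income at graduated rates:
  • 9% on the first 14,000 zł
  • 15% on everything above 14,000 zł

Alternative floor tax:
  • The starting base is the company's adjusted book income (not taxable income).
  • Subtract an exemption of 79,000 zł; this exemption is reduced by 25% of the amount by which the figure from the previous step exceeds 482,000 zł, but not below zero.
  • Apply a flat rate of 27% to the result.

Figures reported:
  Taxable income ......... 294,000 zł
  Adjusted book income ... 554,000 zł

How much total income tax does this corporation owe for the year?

133,110 zł

Alternative floor tax:
  Base (adjusted book income): 554,000 zł
  Exemption: 79,000 zł − 25% × (554,000 zł − 482,000 zł) = 79,000 zł − 18,000 zł = 61,000 zł
  Base: 554,000 zł − 61,000 zł = 493,000 zł
  493,000 zł × 27% = 133,110 zł

Ordinary income tax:
  14,000 zł × 9% = 1,260 zł
  280,000 zł × 15% = 42,000 zł
  → 43,260 zł

133,110 zł > 43,260 zł, so the alternative floor tax is the binding amount.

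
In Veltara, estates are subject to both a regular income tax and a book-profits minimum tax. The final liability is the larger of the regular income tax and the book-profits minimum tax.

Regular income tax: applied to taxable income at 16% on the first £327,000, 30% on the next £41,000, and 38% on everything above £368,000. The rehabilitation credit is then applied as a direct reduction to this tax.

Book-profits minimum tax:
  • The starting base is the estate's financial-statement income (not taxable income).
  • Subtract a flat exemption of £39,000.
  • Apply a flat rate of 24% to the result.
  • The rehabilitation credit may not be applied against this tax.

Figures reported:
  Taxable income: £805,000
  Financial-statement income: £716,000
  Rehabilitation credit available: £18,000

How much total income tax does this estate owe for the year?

Regular income tax:
  £327,000 × 16% = £52,320
  £41,000 × 30% = £12,300
  £437,000 × 38% = £166,060
  → £230,680
  Less rehabilitation credit £18,000 → £212,680

Book-profits minimum tax:
  Base (financial-statement income): £716,000
  Less exemption £39,000 → base £677,000
  £677,000 × 24% = £162,480

£212,680 > £162,480, so the regular income tax governs.

£212,680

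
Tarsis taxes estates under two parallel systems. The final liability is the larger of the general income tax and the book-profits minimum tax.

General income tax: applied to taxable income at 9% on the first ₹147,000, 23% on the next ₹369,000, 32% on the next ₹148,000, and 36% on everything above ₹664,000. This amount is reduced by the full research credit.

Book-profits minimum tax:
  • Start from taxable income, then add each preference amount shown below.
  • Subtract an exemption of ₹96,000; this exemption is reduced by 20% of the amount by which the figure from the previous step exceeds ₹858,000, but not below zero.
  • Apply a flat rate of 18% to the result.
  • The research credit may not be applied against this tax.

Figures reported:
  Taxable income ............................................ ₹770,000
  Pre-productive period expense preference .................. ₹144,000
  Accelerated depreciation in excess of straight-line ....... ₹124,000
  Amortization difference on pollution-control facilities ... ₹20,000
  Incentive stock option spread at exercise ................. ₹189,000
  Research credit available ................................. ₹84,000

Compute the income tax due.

₹221,184

Book-profits minimum tax:
  Adjusted income: ₹770,000 + ₹144,000 + ₹124,000 + ₹20,000 + ₹189,000 = ₹1,247,000
  Exemption: ₹96,000 − 20% × (₹1,247,000 − ₹858,000) = ₹96,000 − ₹77,800 = ₹18,200
  Base: ₹1,247,000 − ₹18,200 = ₹1,228,800
  ₹1,228,800 × 18% = ₹221,184

General income tax:
  ₹147,000 × 9% = ₹13,230
  ₹369,000 × 23% = ₹84,870
  ₹148,000 × 32% = ₹47,360
  ₹106,000 × 36% = ₹38,160
  → ₹183,620
  Less research credit ₹84,000 → ₹99,620

₹221,184 > ₹99,620, so the book-profits minimum tax is the binding amount.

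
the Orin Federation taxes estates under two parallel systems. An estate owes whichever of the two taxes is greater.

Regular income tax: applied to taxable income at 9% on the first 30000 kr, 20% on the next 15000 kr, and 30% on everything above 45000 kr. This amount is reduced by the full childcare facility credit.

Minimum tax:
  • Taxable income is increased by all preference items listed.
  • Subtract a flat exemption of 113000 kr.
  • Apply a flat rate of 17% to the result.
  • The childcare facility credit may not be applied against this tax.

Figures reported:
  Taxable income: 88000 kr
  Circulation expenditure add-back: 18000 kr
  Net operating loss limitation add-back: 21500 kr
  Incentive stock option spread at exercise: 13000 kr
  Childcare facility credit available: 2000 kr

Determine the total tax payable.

16600 kr

Regular income tax:
  30000 kr × 9% = 2700 kr
  15000 kr × 20% = 3000 kr
  43000 kr × 30% = 12900 kr
  → 18600 kr
  Less childcare facility credit 2000 kr → 16600 kr

Minimum tax:
  Adjusted income: 88000 kr + 18000 kr + 21500 kr + 13000 kr = 140500 kr
  Less exemption 113000 kr → base 27500 kr
  27500 kr × 17% = 4675 kr

16600 kr > 4675 kr, so the regular income tax governs.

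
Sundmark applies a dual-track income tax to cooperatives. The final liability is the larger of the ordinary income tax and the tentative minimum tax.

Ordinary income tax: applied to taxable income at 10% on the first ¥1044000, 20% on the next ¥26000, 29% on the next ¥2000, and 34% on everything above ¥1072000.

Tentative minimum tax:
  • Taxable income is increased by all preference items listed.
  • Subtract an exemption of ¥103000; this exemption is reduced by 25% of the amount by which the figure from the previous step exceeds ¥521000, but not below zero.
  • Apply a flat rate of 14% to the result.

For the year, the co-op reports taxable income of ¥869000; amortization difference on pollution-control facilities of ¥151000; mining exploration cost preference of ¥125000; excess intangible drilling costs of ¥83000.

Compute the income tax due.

Ordinary income tax:
  ¥869000 × 10% = ¥86900

Tentative minimum tax:
  Adjusted income: ¥869000 + ¥151000 + ¥125000 + ¥83000 = ¥1228000
  Exemption: 25% × (¥1228000 − ¥521000) = ¥176750 ≥ ¥103000, so the exemption is fully phased out
  Base: ¥1228000 − ¥0 = ¥1228000
  ¥1228000 × 14% = ¥171920

¥171920 > ¥86900, so the tentative minimum tax is the binding amount.

¥171920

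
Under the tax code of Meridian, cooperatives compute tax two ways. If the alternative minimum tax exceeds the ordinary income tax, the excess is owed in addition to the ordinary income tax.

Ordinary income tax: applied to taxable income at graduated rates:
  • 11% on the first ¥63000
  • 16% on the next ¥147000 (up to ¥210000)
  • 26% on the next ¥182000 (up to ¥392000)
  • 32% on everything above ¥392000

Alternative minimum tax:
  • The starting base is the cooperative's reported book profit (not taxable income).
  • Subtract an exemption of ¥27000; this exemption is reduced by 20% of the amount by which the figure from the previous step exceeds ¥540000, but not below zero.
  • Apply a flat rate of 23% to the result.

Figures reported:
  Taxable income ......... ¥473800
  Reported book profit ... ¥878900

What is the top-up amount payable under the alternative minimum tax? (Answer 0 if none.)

¥98201

Alternative minimum tax:
  Base (reported book profit): ¥878900
  Exemption: 20% × (¥878900 − ¥540000) = ¥67780 ≥ ¥27000, so the exemption is fully phased out
  Base: ¥878900 − ¥0 = ¥878900
  ¥878900 × 23% = ¥202147

Ordinary income tax:
  ¥63000 × 11% = ¥6930
  ¥147000 × 16% = ¥23520
  ¥182000 × 26% = ¥47320
  ¥81800 × 32% = ¥26176
  → ¥103946

Excess of alternative minimum tax over ordinary income tax: ¥202147 − ¥103946 = ¥98201.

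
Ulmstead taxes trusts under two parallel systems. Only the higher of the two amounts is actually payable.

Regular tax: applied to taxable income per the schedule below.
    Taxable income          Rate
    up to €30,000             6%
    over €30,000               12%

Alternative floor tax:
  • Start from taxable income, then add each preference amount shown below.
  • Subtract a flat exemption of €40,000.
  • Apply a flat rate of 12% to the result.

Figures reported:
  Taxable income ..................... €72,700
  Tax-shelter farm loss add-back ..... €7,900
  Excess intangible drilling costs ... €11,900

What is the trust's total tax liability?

€6,924

Regular tax:
  €30,000 × 6% = €1,800
  €42,700 × 12% = €5,124
  → €6,924

Alternative floor tax:
  Adjusted income: €72,700 + €7,900 + €11,900 = €92,500
  Less exemption €40,000 → base €52,500
  €52,500 × 12% = €6,300

€6,924 > €6,300, so the regular tax governs.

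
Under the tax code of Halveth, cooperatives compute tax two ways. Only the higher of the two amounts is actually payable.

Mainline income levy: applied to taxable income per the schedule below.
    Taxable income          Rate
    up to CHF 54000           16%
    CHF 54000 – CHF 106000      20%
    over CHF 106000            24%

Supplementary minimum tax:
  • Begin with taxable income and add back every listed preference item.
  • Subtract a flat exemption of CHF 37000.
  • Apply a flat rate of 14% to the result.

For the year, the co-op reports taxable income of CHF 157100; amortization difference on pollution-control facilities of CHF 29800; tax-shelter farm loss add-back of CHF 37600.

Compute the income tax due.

CHF 31304

Mainline income levy:
  CHF 54000 × 16% = CHF 8640
  CHF 52000 × 20% = CHF 10400
  CHF 51100 × 24% = CHF 12264
  → CHF 31304

Supplementary minimum tax:
  Adjusted income: CHF 157100 + CHF 29800 + CHF 37600 = CHF 224500
  Less exemption CHF 37000 → base CHF 187500
  CHF 187500 × 14% = CHF 26250

CHF 31304 > CHF 26250, so the mainline income levy governs.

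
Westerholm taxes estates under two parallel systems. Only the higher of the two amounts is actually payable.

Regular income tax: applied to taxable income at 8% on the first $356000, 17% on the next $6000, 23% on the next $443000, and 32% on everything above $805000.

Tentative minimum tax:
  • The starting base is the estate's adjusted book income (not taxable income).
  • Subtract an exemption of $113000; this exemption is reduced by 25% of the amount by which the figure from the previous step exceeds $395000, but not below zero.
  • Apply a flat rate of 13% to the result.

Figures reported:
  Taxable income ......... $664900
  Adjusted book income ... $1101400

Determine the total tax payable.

$143182

Regular income tax:
  $356000 × 8% = $28480
  $6000 × 17% = $1020
  $302900 × 23% = $69667
  → $99167

Tentative minimum tax:
  Base (adjusted book income): $1101400
  Exemption: 25% × ($1101400 − $395000) = $176600 ≥ $113000, so the exemption is fully phased out
  Base: $1101400 − $0 = $1101400
  $1101400 × 13% = $143182

$143182 > $99167, so the tentative minimum tax is the binding amount.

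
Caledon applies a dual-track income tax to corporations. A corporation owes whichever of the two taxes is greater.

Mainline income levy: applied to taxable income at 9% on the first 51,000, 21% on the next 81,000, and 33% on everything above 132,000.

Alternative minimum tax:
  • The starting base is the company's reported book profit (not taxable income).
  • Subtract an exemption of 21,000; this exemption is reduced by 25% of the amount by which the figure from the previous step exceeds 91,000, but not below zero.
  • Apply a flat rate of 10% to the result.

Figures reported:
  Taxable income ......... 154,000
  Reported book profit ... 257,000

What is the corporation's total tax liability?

Alternative minimum tax:
  Base (reported book profit): 257,000
  Exemption: 25% × (257,000 − 91,000) = 41,500 ≥ 21,000, so the exemption is fully phased out
  Base: 257,000 − 0 = 257,000
  257,000 × 10% = 25,700

Mainline income levy:
  51,000 × 9% = 4,590
  81,000 × 21% = 17,010
  22,000 × 33% = 7,260
  → 28,860

28,860 > 25,700, so the mainline income levy governs.

28,860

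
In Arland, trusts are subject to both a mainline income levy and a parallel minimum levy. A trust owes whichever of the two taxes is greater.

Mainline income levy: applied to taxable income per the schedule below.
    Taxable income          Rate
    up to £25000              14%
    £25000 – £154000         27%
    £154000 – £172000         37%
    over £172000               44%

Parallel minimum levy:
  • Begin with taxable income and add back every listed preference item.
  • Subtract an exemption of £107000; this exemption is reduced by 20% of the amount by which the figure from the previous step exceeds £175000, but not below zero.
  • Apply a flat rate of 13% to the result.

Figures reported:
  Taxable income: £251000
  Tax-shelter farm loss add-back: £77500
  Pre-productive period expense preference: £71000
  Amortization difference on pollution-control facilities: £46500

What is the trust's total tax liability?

£79750

Parallel minimum levy:
  Adjusted income: £251000 + £77500 + £71000 + £46500 = £446000
  Exemption: £107000 − 20% × (£446000 − £175000) = £107000 − £54200 = £52800
  Base: £446000 − £52800 = £393200
  £393200 × 13% = £51116

Mainline income levy:
  £25000 × 14% = £3500
  £129000 × 27% = £34830
  £18000 × 37% = £6660
  £79000 × 44% = £34760
  → £79750

£79750 > £51116, so the mainline income levy governs.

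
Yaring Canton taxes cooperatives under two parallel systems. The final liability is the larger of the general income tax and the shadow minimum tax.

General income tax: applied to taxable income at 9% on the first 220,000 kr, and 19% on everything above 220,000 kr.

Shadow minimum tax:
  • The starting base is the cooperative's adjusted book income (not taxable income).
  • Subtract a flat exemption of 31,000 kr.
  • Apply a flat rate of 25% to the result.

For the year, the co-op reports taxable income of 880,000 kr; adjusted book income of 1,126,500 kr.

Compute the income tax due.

273,875 kr

Shadow minimum tax:
  Base (adjusted book income): 1,126,500 kr
  Less exemption 31,000 kr → base 1,095,500 kr
  1,095,500 kr × 25% = 273,875 kr

General income tax:
  220,000 kr × 9% = 19,800 kr
  660,000 kr × 19% = 125,400 kr
  → 145,200 kr

273,875 kr > 145,200 kr, so the shadow minimum tax is the binding amount.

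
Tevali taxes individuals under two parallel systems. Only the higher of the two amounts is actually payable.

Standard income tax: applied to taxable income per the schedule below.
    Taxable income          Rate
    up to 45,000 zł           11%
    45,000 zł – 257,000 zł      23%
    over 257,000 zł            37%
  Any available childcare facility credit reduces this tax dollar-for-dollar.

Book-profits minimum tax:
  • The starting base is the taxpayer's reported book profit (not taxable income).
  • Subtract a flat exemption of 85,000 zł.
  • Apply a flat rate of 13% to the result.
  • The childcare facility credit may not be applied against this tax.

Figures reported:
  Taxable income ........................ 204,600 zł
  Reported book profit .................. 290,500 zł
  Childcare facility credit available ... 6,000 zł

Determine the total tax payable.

Standard income tax:
  45,000 zł × 11% = 4,950 zł
  159,600 zł × 23% = 36,708 zł
  → 41,658 zł
  Less childcare facility credit 6,000 zł → 35,658 zł

Book-profits minimum tax:
  Base (reported book profit): 290,500 zł
  Less exemption 85,000 zł → base 205,500 zł
  205,500 zł × 13% = 26,715 zł

35,658 zł > 26,715 zł, so the standard income tax governs.

35,658 zł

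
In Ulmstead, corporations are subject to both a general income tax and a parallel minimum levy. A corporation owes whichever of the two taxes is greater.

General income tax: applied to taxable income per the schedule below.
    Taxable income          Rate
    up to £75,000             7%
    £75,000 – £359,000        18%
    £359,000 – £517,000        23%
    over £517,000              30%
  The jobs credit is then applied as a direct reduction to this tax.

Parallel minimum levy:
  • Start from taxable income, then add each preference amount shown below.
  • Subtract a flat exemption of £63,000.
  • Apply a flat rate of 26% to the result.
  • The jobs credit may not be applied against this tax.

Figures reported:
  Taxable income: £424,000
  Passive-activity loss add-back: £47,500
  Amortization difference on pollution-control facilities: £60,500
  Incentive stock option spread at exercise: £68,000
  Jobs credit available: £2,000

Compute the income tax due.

£139,620

General income tax:
  £75,000 × 7% = £5,250
  £284,000 × 18% = £51,120
  £65,000 × 23% = £14,950
  → £71,320
  Less jobs credit £2,000 → £69,320

Parallel minimum levy:
  Adjusted income: £424,000 + £47,500 + £60,500 + £68,000 = £600,000
  Less exemption £63,000 → base £537,000
  £537,000 × 26% = £139,620

£139,620 > £69,320, so the parallel minimum levy is the binding amount.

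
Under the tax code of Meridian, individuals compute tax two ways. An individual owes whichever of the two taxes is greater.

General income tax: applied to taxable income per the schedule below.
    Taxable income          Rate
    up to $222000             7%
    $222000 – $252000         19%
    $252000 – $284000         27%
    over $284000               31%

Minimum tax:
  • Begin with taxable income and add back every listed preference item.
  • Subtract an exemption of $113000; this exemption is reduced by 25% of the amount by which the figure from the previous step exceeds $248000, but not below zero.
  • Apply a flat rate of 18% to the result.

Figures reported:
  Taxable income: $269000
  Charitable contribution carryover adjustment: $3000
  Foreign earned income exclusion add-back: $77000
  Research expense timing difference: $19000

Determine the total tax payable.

$51300

General income tax:
  $222000 × 7% = $15540
  $30000 × 19% = $5700
  $17000 × 27% = $4590
  → $25830

Minimum tax:
  Adjusted income: $269000 + $3000 + $77000 + $19000 = $368000
  Exemption: $113000 − 25% × ($368000 − $248000) = $113000 − $30000 = $83000
  Base: $368000 − $83000 = $285000
  $285000 × 18% = $51300

$51300 > $25830, so the minimum tax is the binding amount.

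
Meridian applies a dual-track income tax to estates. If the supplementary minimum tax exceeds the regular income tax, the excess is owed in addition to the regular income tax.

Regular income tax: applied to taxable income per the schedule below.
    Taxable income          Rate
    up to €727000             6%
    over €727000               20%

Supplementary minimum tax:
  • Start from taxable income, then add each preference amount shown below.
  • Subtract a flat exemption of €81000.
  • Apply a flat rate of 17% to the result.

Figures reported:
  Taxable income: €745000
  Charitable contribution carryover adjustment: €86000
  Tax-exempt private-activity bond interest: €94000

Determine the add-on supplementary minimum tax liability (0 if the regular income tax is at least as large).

Supplementary minimum tax:
  Adjusted income: €745000 + €86000 + €94000 = €925000
  Less exemption €81000 → base €844000
  €844000 × 17% = €143480

Regular income tax:
  €727000 × 6% = €43620
  €18000 × 20% = €3600
  → €47220

Excess of supplementary minimum tax over regular income tax: €143480 − €47220 = €96260.

€96260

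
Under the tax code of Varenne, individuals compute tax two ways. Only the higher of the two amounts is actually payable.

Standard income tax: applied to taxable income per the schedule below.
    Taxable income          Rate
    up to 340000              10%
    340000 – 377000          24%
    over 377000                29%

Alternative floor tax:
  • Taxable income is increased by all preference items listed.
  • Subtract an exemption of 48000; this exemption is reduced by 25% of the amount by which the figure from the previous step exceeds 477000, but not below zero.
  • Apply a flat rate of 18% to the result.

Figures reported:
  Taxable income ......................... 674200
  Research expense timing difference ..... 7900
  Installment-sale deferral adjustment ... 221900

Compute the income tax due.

Alternative floor tax:
  Adjusted income: 674200 + 7900 + 221900 = 904000
  Exemption: 25% × (904000 − 477000) = 106750 ≥ 48000, so the exemption is fully phased out
  Base: 904000 − 0 = 904000
  904000 × 18% = 162720

Standard income tax:
  340000 × 10% = 34000
  37000 × 24% = 8880
  297200 × 29% = 86188
  → 129068

162720 > 129068, so the alternative floor tax is the binding amount.

162720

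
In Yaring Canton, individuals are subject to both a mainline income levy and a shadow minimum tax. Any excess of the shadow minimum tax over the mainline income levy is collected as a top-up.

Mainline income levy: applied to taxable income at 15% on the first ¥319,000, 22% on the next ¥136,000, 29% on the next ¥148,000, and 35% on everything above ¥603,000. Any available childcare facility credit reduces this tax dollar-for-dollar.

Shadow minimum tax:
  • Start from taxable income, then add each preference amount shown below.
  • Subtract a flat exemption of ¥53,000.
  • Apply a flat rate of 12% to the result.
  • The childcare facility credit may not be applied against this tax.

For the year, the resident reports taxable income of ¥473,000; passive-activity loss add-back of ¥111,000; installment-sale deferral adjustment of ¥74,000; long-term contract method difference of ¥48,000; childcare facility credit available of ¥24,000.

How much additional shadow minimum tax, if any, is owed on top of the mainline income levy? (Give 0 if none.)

¥19,370

Mainline income levy:
  ¥319,000 × 15% = ¥47,850
  ¥136,000 × 22% = ¥29,920
  ¥18,000 × 29% = ¥5,220
  → ¥82,990
  Less childcare facility credit ¥24,000 → ¥58,990

Shadow minimum tax:
  Adjusted income: ¥473,000 + ¥111,000 + ¥74,000 + ¥48,000 = ¥706,000
  Less exemption ¥53,000 → base ¥653,000
  ¥653,000 × 12% = ¥78,360

Excess of shadow minimum tax over mainline income levy: ¥78,360 − ¥58,990 = ¥19,370.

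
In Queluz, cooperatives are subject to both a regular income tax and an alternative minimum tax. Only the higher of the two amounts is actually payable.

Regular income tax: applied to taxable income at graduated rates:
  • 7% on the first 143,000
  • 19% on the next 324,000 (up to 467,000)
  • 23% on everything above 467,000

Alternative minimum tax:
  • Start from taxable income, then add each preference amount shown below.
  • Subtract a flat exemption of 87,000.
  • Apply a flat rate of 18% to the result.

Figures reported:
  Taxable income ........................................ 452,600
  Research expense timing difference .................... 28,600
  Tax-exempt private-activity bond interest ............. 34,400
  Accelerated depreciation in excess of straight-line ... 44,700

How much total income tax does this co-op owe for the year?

Alternative minimum tax:
  Adjusted income: 452,600 + 28,600 + 34,400 + 44,700 = 560,300
  Less exemption 87,000 → base 473,300
  473,300 × 18% = 85,194

Regular income tax:
  143,000 × 7% = 10,010
  309,600 × 19% = 58,824
  → 68,834

85,194 > 68,834, so the alternative minimum tax is the binding amount.

85,194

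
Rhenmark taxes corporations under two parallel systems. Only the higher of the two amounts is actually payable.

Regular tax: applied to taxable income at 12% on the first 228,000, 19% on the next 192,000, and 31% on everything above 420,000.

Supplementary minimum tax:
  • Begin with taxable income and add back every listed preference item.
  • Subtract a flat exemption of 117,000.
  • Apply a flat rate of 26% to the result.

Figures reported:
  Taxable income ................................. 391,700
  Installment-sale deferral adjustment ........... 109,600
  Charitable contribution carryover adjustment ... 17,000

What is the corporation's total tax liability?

Supplementary minimum tax:
  Adjusted income: 391,700 + 109,600 + 17,000 = 518,300
  Less exemption 117,000 → base 401,300
  401,300 × 26% = 104,338

Regular tax:
  228,000 × 12% = 27,360
  163,700 × 19% = 31,103
  → 58,463

104,338 > 58,463, so the supplementary minimum tax is the binding amount.

104,338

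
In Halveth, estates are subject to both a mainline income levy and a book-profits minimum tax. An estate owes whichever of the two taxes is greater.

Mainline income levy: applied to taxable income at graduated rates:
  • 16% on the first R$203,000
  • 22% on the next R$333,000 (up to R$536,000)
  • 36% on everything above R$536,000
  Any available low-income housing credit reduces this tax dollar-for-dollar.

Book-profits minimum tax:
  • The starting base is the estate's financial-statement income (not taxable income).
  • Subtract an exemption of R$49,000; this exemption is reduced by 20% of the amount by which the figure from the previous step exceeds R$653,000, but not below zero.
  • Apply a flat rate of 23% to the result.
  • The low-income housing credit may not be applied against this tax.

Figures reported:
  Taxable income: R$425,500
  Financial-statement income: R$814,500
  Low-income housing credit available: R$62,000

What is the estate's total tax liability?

R$183,494

Mainline income levy:
  R$203,000 × 16% = R$32,480
  R$222,500 × 22% = R$48,950
  → R$81,430
  Less low-income housing credit R$62,000 → R$19,430

Book-profits minimum tax:
  Base (financial-statement income): R$814,500
  Exemption: R$49,000 − 20% × (R$814,500 − R$653,000) = R$49,000 − R$32,300 = R$16,700
  Base: R$814,500 − R$16,700 = R$797,800
  R$797,800 × 23% = R$183,494

R$183,494 > R$19,430, so the book-profits minimum tax is the binding amount.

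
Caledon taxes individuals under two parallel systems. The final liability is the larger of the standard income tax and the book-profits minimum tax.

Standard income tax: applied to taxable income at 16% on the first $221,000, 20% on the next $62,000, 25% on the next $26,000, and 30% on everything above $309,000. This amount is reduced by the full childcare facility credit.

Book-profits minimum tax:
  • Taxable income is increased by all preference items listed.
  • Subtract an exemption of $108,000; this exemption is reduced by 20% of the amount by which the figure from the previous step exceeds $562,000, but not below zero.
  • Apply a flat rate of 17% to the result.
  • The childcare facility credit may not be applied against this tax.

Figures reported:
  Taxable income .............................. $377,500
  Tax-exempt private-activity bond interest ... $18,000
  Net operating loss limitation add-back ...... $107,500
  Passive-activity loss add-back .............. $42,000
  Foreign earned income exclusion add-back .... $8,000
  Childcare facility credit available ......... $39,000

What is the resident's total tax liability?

Standard income tax:
  $221,000 × 16% = $35,360
  $62,000 × 20% = $12,400
  $26,000 × 25% = $6,500
  $68,500 × 30% = $20,550
  → $74,810
  Less childcare facility credit $39,000 → $35,810

Book-profits minimum tax:
  Adjusted income: $377,500 + $18,000 + $107,500 + $42,000 + $8,000 = $553,000
  Exemption: $553,000 ≤ $562,000, so full $108,000 applies
  Base: $553,000 − $108,000 = $445,000
  $445,000 × 17% = $75,650

$75,650 > $35,810, so the book-profits minimum tax is the binding amount.

$75,650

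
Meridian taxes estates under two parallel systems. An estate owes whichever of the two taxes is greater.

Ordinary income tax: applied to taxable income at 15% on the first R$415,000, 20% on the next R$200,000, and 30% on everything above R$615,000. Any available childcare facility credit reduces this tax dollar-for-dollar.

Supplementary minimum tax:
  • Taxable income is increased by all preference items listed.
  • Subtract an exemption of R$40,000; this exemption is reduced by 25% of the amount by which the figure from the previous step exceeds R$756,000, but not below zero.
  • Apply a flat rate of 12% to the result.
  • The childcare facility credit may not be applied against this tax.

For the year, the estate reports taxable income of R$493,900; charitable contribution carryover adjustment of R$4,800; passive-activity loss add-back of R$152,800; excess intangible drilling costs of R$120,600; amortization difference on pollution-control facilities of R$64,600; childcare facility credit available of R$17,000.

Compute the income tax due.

R$98,025

Ordinary income tax:
  R$415,000 × 15% = R$62,250
  R$78,900 × 20% = R$15,780
  → R$78,030
  Less childcare facility credit R$17,000 → R$61,030

Supplementary minimum tax:
  Adjusted income: R$493,900 + R$4,800 + R$152,800 + R$120,600 + R$64,600 = R$836,700
  Exemption: R$40,000 − 25% × (R$836,700 − R$756,000) = R$40,000 − R$20,175 = R$19,825
  Base: R$836,700 − R$19,825 = R$816,875
  R$816,875 × 12% = R$98,025

R$98,025 > R$61,030, so the supplementary minimum tax is the binding amount.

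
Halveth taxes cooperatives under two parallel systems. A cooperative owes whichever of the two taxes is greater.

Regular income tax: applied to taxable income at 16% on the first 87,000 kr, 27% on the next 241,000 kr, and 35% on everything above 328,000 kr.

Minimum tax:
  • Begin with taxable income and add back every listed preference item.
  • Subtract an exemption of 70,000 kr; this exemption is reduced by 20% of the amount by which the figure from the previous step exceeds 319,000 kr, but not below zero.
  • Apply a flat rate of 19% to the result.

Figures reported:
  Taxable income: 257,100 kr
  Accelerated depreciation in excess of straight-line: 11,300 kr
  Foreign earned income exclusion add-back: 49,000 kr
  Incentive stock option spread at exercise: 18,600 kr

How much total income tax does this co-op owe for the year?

59,847 kr

Regular income tax:
  87,000 kr × 16% = 13,920 kr
  170,100 kr × 27% = 45,927 kr
  → 59,847 kr

Minimum tax:
  Adjusted income: 257,100 kr + 11,300 kr + 49,000 kr + 18,600 kr = 336,000 kr
  Exemption: 70,000 kr − 20% × (336,000 kr − 319,000 kr) = 70,000 kr − 3,400 kr = 66,600 kr
  Base: 336,000 kr − 66,600 kr = 269,400 kr
  269,400 kr × 19% = 51,186 kr

59,847 kr > 51,186 kr, so the regular income tax governs.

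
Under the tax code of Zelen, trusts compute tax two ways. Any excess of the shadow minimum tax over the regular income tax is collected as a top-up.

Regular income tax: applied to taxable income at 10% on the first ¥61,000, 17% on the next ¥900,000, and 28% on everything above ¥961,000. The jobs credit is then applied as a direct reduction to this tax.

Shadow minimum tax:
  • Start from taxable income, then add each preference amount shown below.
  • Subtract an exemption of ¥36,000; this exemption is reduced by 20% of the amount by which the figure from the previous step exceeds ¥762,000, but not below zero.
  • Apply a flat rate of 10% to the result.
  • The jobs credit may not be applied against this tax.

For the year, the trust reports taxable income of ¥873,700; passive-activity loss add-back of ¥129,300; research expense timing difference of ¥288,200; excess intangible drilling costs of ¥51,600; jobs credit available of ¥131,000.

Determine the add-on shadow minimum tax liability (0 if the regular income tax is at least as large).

¥121,021

Regular income tax:
  ¥61,000 × 10% = ¥6,100
  ¥812,700 × 17% = ¥138,159
  → ¥144,259
  Less jobs credit ¥131,000 → ¥13,259

Shadow minimum tax:
  Adjusted income: ¥873,700 + ¥129,300 + ¥288,200 + ¥51,600 = ¥1,342,800
  Exemption: 20% × (¥1,342,800 − ¥762,000) = ¥116,160 ≥ ¥36,000, so the exemption is fully phased out
  Base: ¥1,342,800 − ¥0 = ¥1,342,800
  ¥1,342,800 × 10% = ¥134,280

Excess of shadow minimum tax over regular income tax: ¥134,280 − ¥13,259 = ¥121,021.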